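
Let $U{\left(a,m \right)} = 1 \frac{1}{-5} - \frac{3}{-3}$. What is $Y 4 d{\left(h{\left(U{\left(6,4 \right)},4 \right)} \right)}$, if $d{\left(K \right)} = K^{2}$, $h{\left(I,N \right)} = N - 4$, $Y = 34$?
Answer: $0$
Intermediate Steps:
$U{\left(a,m \right)} = \frac{4}{5}$ ($U{\left(a,m \right)} = 1 \left(- \frac{1}{5}\right) - -1 = - \frac{1}{5} + 1 = \frac{4}{5}$)
$h{\left(I,N \right)} = -4 + N$
$Y 4 d{\left(h{\left(U{\left(6,4 \right)},4 \right)} \right)} = 34 \cdot 4 \left(-4 + 4\right)^{2} = 136 \cdot 0^{2} = 136 \cdot 0 = 0$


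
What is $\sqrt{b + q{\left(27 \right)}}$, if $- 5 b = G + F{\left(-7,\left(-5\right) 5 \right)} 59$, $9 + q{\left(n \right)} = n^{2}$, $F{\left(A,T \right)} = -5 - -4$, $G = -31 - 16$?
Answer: $\frac{\sqrt{18530}}{5} \approx 27.225$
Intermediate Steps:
$G = -47$ ($G = -31 - 16 = -47$)
$F{\left(A,T \right)} = -1$ ($F{\left(A,T \right)} = -5 + 4 = -1$)
$q{\left(n \right)} = -9 + n^{2}$
$b = \frac{106}{5}$ ($b = - \frac{-47 - 59}{5} = \left(- \frac{1}{5}\right) \left(-106\right) = \frac{106}{5} \approx 21.2$)
$\sqrt{b + q{\left(27 \right)}} = \sqrt{\frac{106}{5} - \left(9 - 27^{2}\right)} = \sqrt{\frac{106}{5} + \left(-9 + 729\right)} = \sqrt{\frac{106}{5} + 720} = \sqrt{\frac{3706}{5}} = \frac{\sqrt{18530}}{5}$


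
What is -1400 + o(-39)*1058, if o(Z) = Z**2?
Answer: 1607818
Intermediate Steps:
-1400 + o(-39)*1058 = -1400 + (-39)**2*1058 = -1400 + 1521*1058 = -1400 + 1609218 = 1607818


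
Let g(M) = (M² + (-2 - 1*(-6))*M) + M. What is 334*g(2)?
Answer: 4676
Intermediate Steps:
g(M) = M² + 5*M (g(M) = (M² + (-2 + 6)*M) + M = (M² + 4*M) + M = M² + 5*M)
334*g(2) = 334*(2*(5 + 2)) = 334*(2*7) = 334*14 = 4676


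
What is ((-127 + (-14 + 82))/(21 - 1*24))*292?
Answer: 17228/3 ≈ 5742.7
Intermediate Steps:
((-127 + (-14 + 82))/(21 - 1*24))*292 = ((-127 + 68)/(21 - 24))*292 = -59/(-3)*292 = -59*(-⅓)*292 = (59/3)*292 = 17228/3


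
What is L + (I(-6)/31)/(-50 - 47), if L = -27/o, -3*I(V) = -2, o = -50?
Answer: 243467/451050 ≈ 0.53978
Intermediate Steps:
I(V) = 2/3 (I(V) = -1/3*(-2) = 2/3)
L = 27/50 (L = -27/(-50) = -27*(-1/50) = 27/50 ≈ 0.54000)
L + (I(-6)/31)/(-50 - 47) = 27/50 + ((2/3)/31)/(-50 - 47) = 27/50 + ((2/3)*(1/31))/(-97) = 27/50 + (2/93)*(-1/97) = 27/50 - 2/9021 = 243467/451050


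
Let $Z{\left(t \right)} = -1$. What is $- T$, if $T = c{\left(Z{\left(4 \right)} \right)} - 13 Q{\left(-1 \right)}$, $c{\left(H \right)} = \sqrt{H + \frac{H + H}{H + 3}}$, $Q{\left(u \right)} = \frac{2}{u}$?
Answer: $-26 - i \sqrt{2} \approx -26.0 - 1.4142 i$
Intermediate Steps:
$c{\left(H \right)} = \sqrt{H + \frac{2 H}{3 + H}}$
$T = 26 + i \sqrt{2}$ ($T = \sqrt{- \frac{5 - 1}{3 - 1}} - 13 \frac{2}{-1} = \sqrt{\left(-1\right) \frac{1}{2} \cdot 4} - 13 \cdot 2 \left(-1\right) = \sqrt{\left(-1\right) \frac{1}{2} \cdot 4} - -26 = \sqrt{-2} + 26 = i \sqrt{2} + 26 = 26 + i \sqrt{2} \approx 26.0 + 1.4142 i$)
$- T = - (26 + i \sqrt{2}) = -26 - i \sqrt{2}$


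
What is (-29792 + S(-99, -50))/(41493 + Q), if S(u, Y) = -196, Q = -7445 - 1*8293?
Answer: -588/505 ≈ -1.1644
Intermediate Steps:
Q = -15738 (Q = -7445 - 8293 = -15738)
(-29792 + S(-99, -50))/(41493 + Q) = (-29792 - 196)/(41493 - 15738) = -29988/25755 = -29988*1/25755 = -588/505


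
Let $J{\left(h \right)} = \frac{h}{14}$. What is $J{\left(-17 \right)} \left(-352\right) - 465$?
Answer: $- \frac{263}{7} \approx -37.571$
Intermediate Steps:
$J{\left(h \right)} = \frac{h}{14}$ ($J{\left(h \right)} = h \frac{1}{14} = \frac{h}{14}$)
$J{\left(-17 \right)} \left(-352\right) - 465 = \frac{1}{14} \left(-17\right) \left(-352\right) - 465 = \left(- \frac{17}{14}\right) \left(-352\right) - 465 = \frac{2992}{7} - 465 = - \frac{263}{7}$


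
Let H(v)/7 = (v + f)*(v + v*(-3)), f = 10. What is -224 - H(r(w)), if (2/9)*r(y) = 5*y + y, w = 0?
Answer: -224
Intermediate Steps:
r(y) = 27*y (r(y) = 9*(5*y + y)/2 = 9*(6*y)/2 = 27*y)
H(v) = -14*v*(10 + v) (H(v) = 7*((v + 10)*(v + v*(-3))) = 7*((10 + v)*(v - 3*v)) = 7*((10 + v)*(-2*v)) = 7*(-2*v*(10 + v)) = -14*v*(10 + v))
-224 - H(r(w)) = -224 - (-14)*27*0*(10 + 27*0) = -224 - (-14)*0*(10 + 0) = -224 - (-14)*0*10 = -224 - 1*0 = -224 + 0 = -224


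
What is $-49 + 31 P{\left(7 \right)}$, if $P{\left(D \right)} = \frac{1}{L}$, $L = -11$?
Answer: $- \frac{570}{11} \approx -51.818$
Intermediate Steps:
$P{\left(D \right)} = - \frac{1}{11}$ ($P{\left(D \right)} = \frac{1}{-11} = - \frac{1}{11}$)
$-49 + 31 P{\left(7 \right)} = -49 + 31 \left(- \frac{1}{11}\right) = -49 - \frac{31}{11} = - \frac{570}{11}$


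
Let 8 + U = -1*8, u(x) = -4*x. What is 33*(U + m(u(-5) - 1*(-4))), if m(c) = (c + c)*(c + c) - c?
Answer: 74712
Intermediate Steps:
U = -16 (U = -8 - 1*8 = -8 - 8 = -16)
m(c) = -c + 4*c² (m(c) = (2*c)*(2*c) - c = 4*c² - c = -c + 4*c²)
33*(U + m(u(-5) - 1*(-4))) = 33*(-16 + (-4*(-5) - 1*(-4))*(-1 + 4*(-4*(-5) - 1*(-4)))) = 33*(-16 + (20 + 4)*(-1 + 4*(20 + 4))) = 33*(-16 + 24*(-1 + 4*24)) = 33*(-16 + 24*(-1 + 96)) = 33*(-16 + 24*95) = 33*(-16 + 2280) = 33*2264 = 74712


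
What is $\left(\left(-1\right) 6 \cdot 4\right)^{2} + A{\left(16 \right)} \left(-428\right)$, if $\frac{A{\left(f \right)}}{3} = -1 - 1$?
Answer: $3144$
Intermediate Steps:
$A{\left(f \right)} = -6$ ($A{\left(f \right)} = 3 \left(-1 - 1\right) = 3 \left(-2\right) = -6$)
$\left(\left(-1\right) 6 \cdot 4\right)^{2} + A{\left(16 \right)} \left(-428\right) = \left(\left(-1\right) 6 \cdot 4\right)^{2} - -2568 = \left(\left(-6\right) 4\right)^{2} + 2568 = \left(-24\right)^{2} + 2568 = 576 + 2568 = 3144$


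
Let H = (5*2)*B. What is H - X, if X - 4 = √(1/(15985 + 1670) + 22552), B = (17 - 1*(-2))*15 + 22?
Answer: 3066 - √7029436429455/17655 ≈ 2915.8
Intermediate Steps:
B = 307 (B = (17 + 2)*15 + 22 = 19*15 + 22 = 285 + 22 = 307)
H = 3070 (H = (5*2)*307 = 10*307 = 3070)
X = 4 + √7029436429455/17655 (X = 4 + √(1/(15985 + 1670) + 22552) = 4 + √(1/17655 + 22552) = 4 + √(398155561/17655) = 4 + √7029436429455/17655 ≈ 154.17)
H - X = 3070 - (4 + √7029436429455/17655) = 3070 + (-4 - √7029436429455/17655) = 3066 - √7029436429455/17655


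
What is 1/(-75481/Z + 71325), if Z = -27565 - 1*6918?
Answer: 34483/2459575456 ≈ 1.4020e-5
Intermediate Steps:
Z = -34483 (Z = -27565 - 6918 = -34483)
1/(-75481/Z + 71325) = 1/(-75481/(-34483) + 71325) = 1/(-75481*(-1/34483) + 71325) = 1/(75481/34483 + 71325) = 1/(2459575456/34483) = 34483/2459575456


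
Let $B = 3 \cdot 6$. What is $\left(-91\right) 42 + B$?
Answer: $-3804$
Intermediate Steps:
$B = 18$
$\left(-91\right) 42 + B = \left(-91\right) 42 + 18 = -3822 + 18 = -3804$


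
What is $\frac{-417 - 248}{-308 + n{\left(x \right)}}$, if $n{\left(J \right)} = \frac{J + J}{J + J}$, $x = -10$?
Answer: $\frac{665}{307} \approx 2.1661$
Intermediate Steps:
$n{\left(J \right)} = 1$ ($n{\left(J \right)} = \frac{2 J}{2 J} = 2 J \frac{1}{2 J} = 1$)
$\frac{-417 - 248}{-308 + n{\left(x \right)}} = \frac{-417 - 248}{-308 + 1} = - \frac{665}{-307} = \left(-665\right) \left(- \frac{1}{307}\right) = \frac{665}{307}$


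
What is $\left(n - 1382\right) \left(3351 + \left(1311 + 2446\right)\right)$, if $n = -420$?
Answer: $-12808616$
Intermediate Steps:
$\left(n - 1382\right) \left(3351 + \left(1311 + 2446\right)\right) = \left(-420 - 1382\right) \left(3351 + \left(1311 + 2446\right)\right) = - 1802 \left(3351 + 3757\right) = \left(-1802\right) 7108 = -12808616$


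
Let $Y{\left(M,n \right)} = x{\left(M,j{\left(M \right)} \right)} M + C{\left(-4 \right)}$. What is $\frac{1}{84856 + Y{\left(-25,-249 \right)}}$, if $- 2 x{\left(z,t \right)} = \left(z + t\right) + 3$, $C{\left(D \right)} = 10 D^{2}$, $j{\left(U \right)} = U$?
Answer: $\frac{2}{168857} \approx 1.1844 \cdot 10^{-5}$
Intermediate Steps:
$x{\left(z,t \right)} = - \frac{3}{2} - \frac{t}{2} - \frac{z}{2}$ ($x{\left(z,t \right)} = - \frac{\left(z + t\right) + 3}{2} = - \frac{\left(t + z\right) + 3}{2} = - \frac{3 + t + z}{2} = - \frac{3}{2} - \frac{t}{2} - \frac{z}{2}$)
$Y{\left(M,n \right)} = 160 + M \left(- \frac{3}{2} - M\right)$ ($Y{\left(M,n \right)} = \left(- \frac{3}{2} - \frac{M}{2} - \frac{M}{2}\right) M + 10 \left(-4\right)^{2} = \left(- \frac{3}{2} - M\right) M + 10 \cdot 16 = M \left(- \frac{3}{2} - M\right) + 160 = 160 + M \left(- \frac{3}{2} - M\right)$)
$\frac{1}{84856 + Y{\left(-25,-249 \right)}} = \frac{1}{84856 + \left(160 - - \frac{25 \left(3 + 2 \left(-25\right)\right)}{2}\right)} = \frac{1}{84856 + \left(160 - - \frac{25 \left(3 - 50\right)}{2}\right)} = \frac{1}{84856 + \left(160 - \left(- \frac{25}{2}\right) \left(-47\right)\right)} = \frac{1}{84856 + \left(160 - \frac{1175}{2}\right)} = \frac{1}{84856 - \frac{855}{2}} = \frac{1}{\frac{168857}{2}} = \frac{2}{168857}$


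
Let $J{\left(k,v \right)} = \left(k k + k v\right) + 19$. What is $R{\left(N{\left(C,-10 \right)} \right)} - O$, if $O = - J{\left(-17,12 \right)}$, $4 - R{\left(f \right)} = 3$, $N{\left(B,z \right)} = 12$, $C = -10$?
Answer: $105$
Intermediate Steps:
$J{\left(k,v \right)} = 19 + k^{2} + k v$ ($J{\left(k,v \right)} = \left(k^{2} + k v\right) + 19 = 19 + k^{2} + k v$)
$R{\left(f \right)} = 1$ ($R{\left(f \right)} = 4 - 3 = 1$)
$O = -104$ ($O = - (19 + \left(-17\right)^{2} - 204) = - (19 + 289 - 204) = \left(-1\right) 104 = -104$)
$R{\left(N{\left(C,-10 \right)} \right)} - O = 1 - -104 = 1 + 104 = 105$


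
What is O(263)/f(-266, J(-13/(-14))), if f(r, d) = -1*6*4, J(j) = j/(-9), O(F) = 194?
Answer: -97/12 ≈ -8.0833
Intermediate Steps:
J(j) = -j/9 (J(j) = j*(-⅑) = -j/9)
f(r, d) = -24 (f(r, d) = -6*4 = -24)
O(263)/f(-266, J(-13/(-14))) = 194/(-24) = 194*(-1/24) = -97/12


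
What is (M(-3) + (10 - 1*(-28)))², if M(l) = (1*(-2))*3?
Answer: 1024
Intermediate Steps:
M(l) = -6 (M(l) = -2*3 = -6)
(M(-3) + (10 - 1*(-28)))² = (-6 + (10 - 1*(-28)))² = (-6 + (10 + 28))² = (-6 + 38)² = 32² = 1024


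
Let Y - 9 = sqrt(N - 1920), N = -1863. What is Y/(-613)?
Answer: -9/613 - I*sqrt(3783)/613 ≈ -0.014682 - 0.10034*I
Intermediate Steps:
Y = 9 + I*sqrt(3783) (Y = 9 + sqrt(-1863 - 1920) = 9 + sqrt(-3783) = 9 + I*sqrt(3783) ≈ 9.0 + 61.506*I)
Y/(-613) = (9 + I*sqrt(3783))/(-613) = (9 + I*sqrt(3783))*(-1/613) = -9/613 - I*sqrt(3783)/613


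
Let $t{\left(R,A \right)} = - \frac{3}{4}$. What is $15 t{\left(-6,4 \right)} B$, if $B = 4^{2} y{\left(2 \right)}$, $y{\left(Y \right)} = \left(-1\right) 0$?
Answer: $0$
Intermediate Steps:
$y{\left(Y \right)} = 0$
$t{\left(R,A \right)} = - \frac{3}{4}$ ($t{\left(R,A \right)} = \left(-3\right) \frac{1}{4} = - \frac{3}{4}$)
$B = 0$ ($B = 4^{2} \cdot 0 = 16 \cdot 0 = 0$)
$15 t{\left(-6,4 \right)} B = 15 \left(- \frac{3}{4}\right) 0 = \left(- \frac{45}{4}\right) 0 = 0$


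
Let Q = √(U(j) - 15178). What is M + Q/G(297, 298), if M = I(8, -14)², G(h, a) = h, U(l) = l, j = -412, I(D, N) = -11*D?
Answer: 7744 + I*√15590/297 ≈ 7744.0 + 0.4204*I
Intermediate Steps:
M = 7744 (M = (-11*8)² = (-88)² = 7744)
Q = I*√15590 (Q = √(-412 - 15178) = √(-15590) = I*√15590 ≈ 124.86*I)
M + Q/G(297, 298) = 7744 + (I*√15590)/297 = 7744 + (I*√15590)*(1/297) = 7744 + I*√15590/297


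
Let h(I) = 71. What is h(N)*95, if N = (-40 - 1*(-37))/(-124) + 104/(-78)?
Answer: 6745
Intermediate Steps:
N = -487/372 (N = (-40 + 37)*(-1/124) + 104*(-1/78) = -3*(-1/124) - 4/3 = 3/124 - 4/3 = -487/372 ≈ -1.3091)
h(N)*95 = 71*95 = 6745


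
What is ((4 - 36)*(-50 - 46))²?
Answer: 9437184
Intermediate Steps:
((4 - 36)*(-50 - 46))² = (-32*(-96))² = 3072² = 9437184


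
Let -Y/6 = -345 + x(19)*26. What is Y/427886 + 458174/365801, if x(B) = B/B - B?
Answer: 98915308721/78260563343 ≈ 1.2639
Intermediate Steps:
x(B) = 1 - B
Y = 4878 (Y = -6*(-345 + (1 - 1*19)*26) = -6*(-345 + (1 - 19)*26) = -6*(-345 - 18*26) = -6*(-345 - 468) = -6*(-813) = 4878)
Y/427886 + 458174/365801 = 4878/427886 + 458174/365801 = 4878*(1/427886) + 458174*(1/365801) = 2439/213943 + 458174/365801 = 98915308721/78260563343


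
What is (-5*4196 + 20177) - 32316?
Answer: -33119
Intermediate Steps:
(-5*4196 + 20177) - 32316 = (-20980 + 20177) - 32316 = -803 - 32316 = -33119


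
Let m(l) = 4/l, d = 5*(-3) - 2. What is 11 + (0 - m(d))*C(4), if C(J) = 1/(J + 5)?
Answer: 1687/153 ≈ 11.026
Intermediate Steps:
d = -17 (d = -15 - 2 = -17)
C(J) = 1/(5 + J)
11 + (0 - m(d))*C(4) = 11 + (0 - 4/(-17))/(5 + 4) = 11 + (0 - 4*(-1)/17)/9 = 11 + (0 - 1*(-4/17))*(⅑) = 11 + (0 + 4/17)*(⅑) = 11 + (4/17)*(⅑) = 11 + 4/153 = 1687/153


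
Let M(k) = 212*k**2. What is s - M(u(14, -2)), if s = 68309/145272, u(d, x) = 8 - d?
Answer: -1108647595/145272 ≈ -7631.5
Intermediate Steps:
s = 68309/145272 (s = 68309*(1/145272) = 68309/145272 ≈ 0.47021)
s - M(u(14, -2)) = 68309/145272 - 212*(8 - 1*14)**2 = 68309/145272 - 212*(8 - 14)**2 = 68309/145272 - 212*(-6)**2 = 68309/145272 - 212*36 = 68309/145272 - 1*7632 = 68309/145272 - 7632 = -1108647595/145272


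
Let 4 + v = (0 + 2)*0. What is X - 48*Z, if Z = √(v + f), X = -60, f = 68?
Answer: -444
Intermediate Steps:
v = -4 (v = -4 + (0 + 2)*0 = -4 + 2*0 = -4 + 0 = -4)
Z = 8 (Z = √(-4 + 68) = √64 = 8)
X - 48*Z = -60 - 48*8 = -60 - 384 = -444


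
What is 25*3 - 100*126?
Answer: -12525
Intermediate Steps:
25*3 - 100*126 = 75 - 12600 = -12525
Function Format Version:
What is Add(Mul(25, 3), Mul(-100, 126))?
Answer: -12525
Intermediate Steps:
Add(Mul(25, 3), Mul(-100, 126)) = Add(75, -12600) = -12525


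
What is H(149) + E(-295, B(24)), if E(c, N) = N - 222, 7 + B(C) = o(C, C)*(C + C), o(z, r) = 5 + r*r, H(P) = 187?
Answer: 27846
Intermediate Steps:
o(z, r) = 5 + r²
B(C) = -7 + 2*C*(5 + C²) (B(C) = -7 + (5 + C²)*(C + C) = -7 + (5 + C²)*(2*C) = -7 + 2*C*(5 + C²))
E(c, N) = -222 + N
H(149) + E(-295, B(24)) = 187 + (-222 + (-7 + 2*24*(5 + 24²))) = 187 + (-222 + (-7 + 2*24*(5 + 576))) = 187 + (-222 + (-7 + 2*24*581)) = 187 + (-222 + (-7 + 27888)) = 187 + (-222 + 27881) = 187 + 27659 = 27846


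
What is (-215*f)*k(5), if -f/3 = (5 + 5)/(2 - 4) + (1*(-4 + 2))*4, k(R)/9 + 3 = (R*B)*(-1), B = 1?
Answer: 603720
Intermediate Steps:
k(R) = -27 - 9*R (k(R) = -27 + 9*((R*1)*(-1)) = -27 + 9*(R*(-1)) = -27 + 9*(-R) = -27 - 9*R)
f = 39 (f = -3*((5 + 5)/(2 - 4) + (1*(-4 + 2))*4) = -3*(10/(-2) + (1*(-2))*4) = -3*(10*(-1/2) - 2*4) = -3*(-5 - 8) = -3*(-13) = 39)
(-215*f)*k(5) = (-215*39)*(-27 - 9*5) = -8385*(-27 - 45) = -8385*(-72) = 603720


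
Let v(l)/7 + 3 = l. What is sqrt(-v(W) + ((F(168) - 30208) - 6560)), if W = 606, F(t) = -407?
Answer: 2*I*sqrt(10349) ≈ 203.46*I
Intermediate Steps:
v(l) = -21 + 7*l
sqrt(-v(W) + ((F(168) - 30208) - 6560)) = sqrt(-(-21 + 7*606) + ((-407 - 30208) - 6560)) = sqrt(-(-21 + 4242) + (-30615 - 6560)) = sqrt(-1*4221 - 37175) = sqrt(-4221 - 37175) = sqrt(-41396) = 2*I*sqrt(10349)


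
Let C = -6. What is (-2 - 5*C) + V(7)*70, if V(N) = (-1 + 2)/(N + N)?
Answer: 33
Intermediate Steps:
V(N) = 1/(2*N)
(-2 - 5*C) + V(7)*70 = (-2 - 5*(-6)) + ((½)/7)*70 = (-2 + 30) + ((½)*(⅐))*70 = 28 + (1/14)*70 = 28 + 5 = 33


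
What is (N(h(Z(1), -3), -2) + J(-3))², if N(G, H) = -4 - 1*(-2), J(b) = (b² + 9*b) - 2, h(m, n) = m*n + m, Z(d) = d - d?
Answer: 484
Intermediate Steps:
Z(d) = 0
h(m, n) = m + m*n
J(b) = -2 + b² + 9*b
N(G, H) = -2 (N(G, H) = -4 + 2 = -2)
(N(h(Z(1), -3), -2) + J(-3))² = (-2 + (-2 + (-3)² + 9*(-3)))² = (-2 + (-2 + 9 - 27))² = (-2 - 20)² = (-22)² = 484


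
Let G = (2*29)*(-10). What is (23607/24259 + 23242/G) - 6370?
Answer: -45088718509/7035110 ≈ -6409.1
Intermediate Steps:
G = -580 (G = 58*(-10) = -580)
(23607/24259 + 23242/G) - 6370 = (23607/24259 + 23242/(-580)) - 6370 = (23607*(1/24259) + 23242*(-1/580)) - 6370 = (23607/24259 - 11621/290) - 6370 = -275067809/7035110 - 6370 = -45088718509/7035110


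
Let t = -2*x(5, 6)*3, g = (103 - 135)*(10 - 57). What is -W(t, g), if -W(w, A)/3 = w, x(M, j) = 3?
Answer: -54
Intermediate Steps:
g = 1504 (g = -32*(-47) = 1504)
t = -18 (t = -2*3*3 = -6*3 = -18)
W(w, A) = -3*w
-W(t, g) = -(-3)*(-18) = -1*54 = -54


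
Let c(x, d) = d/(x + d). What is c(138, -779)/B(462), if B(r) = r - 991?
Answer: -779/339089 ≈ -0.0022973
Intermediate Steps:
c(x, d) = d/(d + x)
B(r) = -991 + r
c(138, -779)/B(462) = (-779/(-779 + 138))/(-991 + 462) = -779/(-641)/(-529) = -779*(-1/641)*(-1/529) = (779/641)*(-1/529) = -779/339089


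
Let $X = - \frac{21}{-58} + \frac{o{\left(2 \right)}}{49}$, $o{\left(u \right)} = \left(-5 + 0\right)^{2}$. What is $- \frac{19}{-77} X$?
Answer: $\frac{47101}{218834} \approx 0.21524$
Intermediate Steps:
$o{\left(u \right)} = 25$ ($o{\left(u \right)} = \left(-5\right)^{2} = 25$)
$X = \frac{2479}{2842}$ ($X = - \frac{21}{-58} + \frac{25}{49} = \left(-21\right) \left(- \frac{1}{58}\right) + 25 \cdot \frac{1}{49} = \frac{21}{58} + \frac{25}{49} = \frac{2479}{2842} \approx 0.87227$)
$- \frac{19}{-77} X = - \frac{19}{-77} \cdot \frac{2479}{2842} = \left(-19\right) \left(- \frac{1}{77}\right) \frac{2479}{2842} = \frac{19}{77} \cdot \frac{2479}{2842} = \frac{47101}{218834}$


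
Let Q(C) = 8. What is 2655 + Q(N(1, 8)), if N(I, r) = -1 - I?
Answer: 2663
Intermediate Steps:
2655 + Q(N(1, 8)) = 2655 + 8 = 2663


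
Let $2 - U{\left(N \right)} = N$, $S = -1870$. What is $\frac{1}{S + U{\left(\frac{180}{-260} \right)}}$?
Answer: $- \frac{13}{24275} \approx -0.00053553$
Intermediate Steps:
$U{\left(N \right)} = 2 - N$
$\frac{1}{S + U{\left(\frac{180}{-260} \right)}} = \frac{1}{-1870 + \left(2 - \frac{180}{-260}\right)} = \frac{1}{-1870 + \left(2 - 180 \left(- \frac{1}{260}\right)\right)} = \frac{1}{-1870 + \left(2 - - \frac{9}{13}\right)} = \frac{1}{-1870 + \left(2 + \frac{9}{13}\right)} = \frac{1}{-1870 + \frac{35}{13}} = \frac{1}{- \frac{24275}{13}} = - \frac{13}{24275}$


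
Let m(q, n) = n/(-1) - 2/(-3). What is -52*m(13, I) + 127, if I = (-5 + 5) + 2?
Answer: 589/3 ≈ 196.33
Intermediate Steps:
I = 2 (I = 0 + 2 = 2)
m(q, n) = ⅔ - n (m(q, n) = n*(-1) - 2*(-⅓) = -n + ⅔ = ⅔ - n)
-52*m(13, I) + 127 = -52*(⅔ - 1*2) + 127 = -52*(⅔ - 2) + 127 = -52*(-4/3) + 127 = 208/3 + 127 = 589/3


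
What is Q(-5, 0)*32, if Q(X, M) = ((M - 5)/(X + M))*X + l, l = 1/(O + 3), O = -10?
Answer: -1152/7 ≈ -164.57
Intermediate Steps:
l = -⅐ (l = 1/(-10 + 3) = 1/(-7) = -⅐ ≈ -0.14286)
Q(X, M) = -⅐ + X*(-5 + M)/(M + X) (Q(X, M) = ((M - 5)/(X + M))*X - ⅐ = ((-5 + M)/(M + X))*X - ⅐ = X*(-5 + M)/(M + X) - ⅐ = -⅐ + X*(-5 + M)/(M + X))
Q(-5, 0)*32 = ((-36/7*(-5) - ⅐*0 + 0*(-5))/(0 - 5))*32 = ((180/7 + 0 + 0)/(-5))*32 = -⅕*180/7*32 = -36/7*32 = -1152/7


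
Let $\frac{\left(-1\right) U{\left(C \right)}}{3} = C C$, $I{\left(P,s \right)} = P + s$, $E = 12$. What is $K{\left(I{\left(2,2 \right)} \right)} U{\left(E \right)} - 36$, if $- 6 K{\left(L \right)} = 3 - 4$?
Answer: $-108$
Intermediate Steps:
$U{\left(C \right)} = - 3 C^{2}$ ($U{\left(C \right)} = - 3 C C = - 3 C^{2}$)
$K{\left(L \right)} = \frac{1}{6}$ ($K{\left(L \right)} = - \frac{3 - 4}{6} = \left(- \frac{1}{6}\right) \left(-1\right) = \frac{1}{6}$)
$K{\left(I{\left(2,2 \right)} \right)} U{\left(E \right)} - 36 = \frac{\left(-3\right) 12^{2}}{6} - 36 = \frac{\left(-3\right) 144}{6} - 36 = \frac{1}{6} \left(-432\right) - 36 = -72 - 36 = -108$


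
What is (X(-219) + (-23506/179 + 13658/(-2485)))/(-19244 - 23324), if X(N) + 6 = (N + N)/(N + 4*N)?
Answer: 15837039/4733721230 ≈ 0.0033456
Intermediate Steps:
X(N) = -28/5 (X(N) = -6 + (N + N)/(N + 4*N) = -6 + (2*N)/((5*N)) = -6 + (2*N)*(1/(5*N)) = -6 + 2/5 = -28/5)
(X(-219) + (-23506/179 + 13658/(-2485)))/(-19244 - 23324) = (-28/5 + (-23506/179 + 13658/(-2485)))/(-19244 - 23324) = (-28/5 + (-23506*1/179 + 13658*(-1/2485)))/(-42568) = (-28/5 + (-23506/179 - 13658/2485))*(-1/42568) = (-28/5 - 60857192/444815)*(-1/42568) = -63348156/444815*(-1/42568) = 15837039/4733721230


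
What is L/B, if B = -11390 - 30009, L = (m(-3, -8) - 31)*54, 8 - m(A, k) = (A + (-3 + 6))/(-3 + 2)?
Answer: 1242/41399 ≈ 0.030001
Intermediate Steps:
m(A, k) = 11 + A (m(A, k) = 8 - (A + (-3 + 6))/(-3 + 2) = 8 - (A + 3)/(-1) = 8 - (3 + A)*(-1) = 8 - (-3 - A) = 8 + (3 + A) = 11 + A)
L = -1242 (L = ((11 - 3) - 31)*54 = (8 - 31)*54 = -23*54 = -1242)
B = -41399
L/B = -1242/(-41399) = -1242*(-1/41399) = 1242/41399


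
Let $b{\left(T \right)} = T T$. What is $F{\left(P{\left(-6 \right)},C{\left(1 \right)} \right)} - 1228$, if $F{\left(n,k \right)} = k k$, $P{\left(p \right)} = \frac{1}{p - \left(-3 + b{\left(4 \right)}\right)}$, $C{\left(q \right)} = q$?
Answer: $-1227$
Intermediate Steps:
$b{\left(T \right)} = T^{2}$
$P{\left(p \right)} = \frac{1}{-13 + p}$ ($P{\left(p \right)} = \frac{1}{p + \left(3 - 4^{2}\right)} = \frac{1}{p + \left(3 - 16\right)} = \frac{1}{p - 13} = \frac{1}{-13 + p}$)
$F{\left(n,k \right)} = k^{2}$
$F{\left(P{\left(-6 \right)},C{\left(1 \right)} \right)} - 1228 = 1^{2} - 1228 = 1 - 1228 = -1227$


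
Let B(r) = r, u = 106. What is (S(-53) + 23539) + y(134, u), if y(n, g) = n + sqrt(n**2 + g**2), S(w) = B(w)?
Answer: 23620 + 2*sqrt(7298) ≈ 23791.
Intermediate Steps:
S(w) = w
y(n, g) = n + sqrt(g**2 + n**2)
(S(-53) + 23539) + y(134, u) = (-53 + 23539) + (134 + sqrt(106**2 + 134**2)) = 23486 + (134 + sqrt(11236 + 17956)) = 23486 + (134 + sqrt(29192)) = 23486 + (134 + 2*sqrt(7298)) = 23620 + 2*sqrt(7298)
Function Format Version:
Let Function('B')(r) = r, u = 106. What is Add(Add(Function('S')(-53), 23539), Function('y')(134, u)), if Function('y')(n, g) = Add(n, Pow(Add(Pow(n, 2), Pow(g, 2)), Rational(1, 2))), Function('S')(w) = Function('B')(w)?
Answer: Add(23620, Mul(2, Pow(7298, Rational(1, 2)))) ≈ 23791.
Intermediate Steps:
Function('S')(w) = w
Function('y')(n, g) = Add(n, Pow(Add(Pow(g, 2), Pow(n, 2)), Rational(1, 2)))
Add(Add(Function('S')(-53), 23539), Function('y')(134, u)) = Add(Add(-53, 23539), Add(134, Pow(Add(Pow(106, 2), Pow(134, 2)), Rational(1, 2)))) = Add(23486, Add(134, Pow(Add(11236, 17956), Rational(1, 2)))) = Add(23486, Add(134, Pow(29192, Rational(1, 2)))) = Add(23486, Add(134, Mul(2, Pow(7298, Rational(1, 2))))) = Add(23620, Mul(2, Pow(7298, Rational(1, 2))))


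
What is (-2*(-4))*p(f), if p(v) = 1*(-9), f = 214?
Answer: -72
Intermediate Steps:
p(v) = -9
(-2*(-4))*p(f) = -2*(-4)*(-9) = 8*(-9) = -72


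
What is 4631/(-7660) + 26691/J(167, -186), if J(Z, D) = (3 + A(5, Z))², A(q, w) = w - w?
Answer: 68137127/22980 ≈ 2965.1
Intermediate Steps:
A(q, w) = 0
J(Z, D) = 9 (J(Z, D) = (3 + 0)² = 3² = 9)
4631/(-7660) + 26691/J(167, -186) = 4631/(-7660) + 26691/9 = 4631*(-1/7660) + 26691*(⅑) = -4631/7660 + 8897/3 = 68137127/22980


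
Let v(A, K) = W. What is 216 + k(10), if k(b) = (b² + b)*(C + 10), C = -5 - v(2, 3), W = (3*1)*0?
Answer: 766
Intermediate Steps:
W = 0 (W = 3*0 = 0)
v(A, K) = 0
C = -5 (C = -5 - 1*0 = -5 + 0 = -5)
k(b) = 5*b + 5*b² (k(b) = (b² + b)*(-5 + 10) = (b + b²)*5 = 5*b + 5*b²)
216 + k(10) = 216 + 5*10*(1 + 10) = 216 + 5*10*11 = 216 + 550 = 766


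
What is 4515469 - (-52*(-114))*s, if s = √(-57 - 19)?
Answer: 4515469 - 11856*I*√19 ≈ 4.5155e+6 - 51679.0*I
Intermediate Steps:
s = 2*I*√19 (s = √(-76) = 2*I*√19 ≈ 8.7178*I)
4515469 - (-52*(-114))*s = 4515469 - (-52*(-114))*2*I*√19 = 4515469 - 5928*2*I*√19 = 4515469 - 11856*I*√19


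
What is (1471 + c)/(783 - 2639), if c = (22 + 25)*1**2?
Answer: -759/928 ≈ -0.81789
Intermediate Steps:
c = 47 (c = 47*1 = 47)
(1471 + c)/(783 - 2639) = (1471 + 47)/(783 - 2639) = 1518/(-1856) = 1518*(-1/1856) = -759/928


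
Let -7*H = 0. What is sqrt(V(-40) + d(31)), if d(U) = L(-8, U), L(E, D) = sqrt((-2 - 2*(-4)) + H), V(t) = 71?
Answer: sqrt(71 + sqrt(6)) ≈ 8.5703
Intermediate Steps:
H = 0 (H = -1/7*0 = 0)
L(E, D) = sqrt(6) (L(E, D) = sqrt((-2 - 2*(-4)) + 0) = sqrt((-2 + 8) + 0) = sqrt(6 + 0) = sqrt(6))
d(U) = sqrt(6)
sqrt(V(-40) + d(31)) = sqrt(71 + sqrt(6))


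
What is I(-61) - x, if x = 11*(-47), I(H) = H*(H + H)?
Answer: 7959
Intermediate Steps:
I(H) = 2*H² (I(H) = H*(2*H) = 2*H²)
x = -517
I(-61) - x = 2*(-61)² - 1*(-517) = 2*3721 + 517 = 7442 + 517 = 7959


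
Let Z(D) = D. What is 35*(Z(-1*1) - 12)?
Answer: -455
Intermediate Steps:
35*(Z(-1*1) - 12) = 35*(-1*1 - 12) = 35*(-1 - 12) = 35*(-13) = -455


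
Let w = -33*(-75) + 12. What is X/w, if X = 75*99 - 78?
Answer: 2449/829 ≈ 2.9542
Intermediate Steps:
X = 7347 (X = 7425 - 78 = 7347)
w = 2487 (w = 2475 + 12 = 2487)
X/w = 7347/2487 = 7347*(1/2487) = 2449/829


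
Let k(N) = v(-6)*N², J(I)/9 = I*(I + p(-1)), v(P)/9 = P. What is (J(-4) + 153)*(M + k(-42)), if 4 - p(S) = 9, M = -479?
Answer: -45665595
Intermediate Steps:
p(S) = -5 (p(S) = 4 - 1*9 = 4 - 9 = -5)
v(P) = 9*P
J(I) = 9*I*(-5 + I) (J(I) = 9*(I*(I - 5)) = 9*(I*(-5 + I)) = 9*I*(-5 + I))
k(N) = -54*N² (k(N) = (9*(-6))*N² = -54*N²)
(J(-4) + 153)*(M + k(-42)) = (9*(-4)*(-5 - 4) + 153)*(-479 - 54*(-42)²) = (9*(-4)*(-9) + 153)*(-479 - 54*1764) = (324 + 153)*(-479 - 95256) = 477*(-95735) = -45665595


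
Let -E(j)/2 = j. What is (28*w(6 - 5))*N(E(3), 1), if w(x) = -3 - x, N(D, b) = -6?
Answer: 672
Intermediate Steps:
E(j) = -2*j
(28*w(6 - 5))*N(E(3), 1) = (28*(-3 - (6 - 5)))*(-6) = (28*(-3 - 1*1))*(-6) = (28*(-3 - 1))*(-6) = (28*(-4))*(-6) = -112*(-6) = 672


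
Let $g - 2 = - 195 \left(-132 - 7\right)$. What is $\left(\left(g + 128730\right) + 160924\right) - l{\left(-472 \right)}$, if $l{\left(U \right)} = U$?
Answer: $317233$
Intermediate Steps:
$g = 27107$ ($g = 2 - 195 \left(-132 - 7\right) = 2 - -27105 = 2 + 27105 = 27107$)
$\left(\left(g + 128730\right) + 160924\right) - l{\left(-472 \right)} = \left(\left(27107 + 128730\right) + 160924\right) - -472 = \left(155837 + 160924\right) + 472 = 316761 + 472 = 317233$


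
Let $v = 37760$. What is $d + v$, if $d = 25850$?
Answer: $63610$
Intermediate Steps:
$d + v = 25850 + 37760 = 63610$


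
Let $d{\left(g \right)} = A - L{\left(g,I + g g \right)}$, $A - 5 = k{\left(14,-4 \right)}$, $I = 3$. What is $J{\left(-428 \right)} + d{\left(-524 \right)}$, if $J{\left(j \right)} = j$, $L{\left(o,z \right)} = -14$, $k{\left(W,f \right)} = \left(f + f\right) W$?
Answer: $-521$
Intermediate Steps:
$k{\left(W,f \right)} = 2 W f$ ($k{\left(W,f \right)} = 2 f W = 2 W f$)
$A = -107$ ($A = 5 + 2 \cdot 14 \left(-4\right) = 5 - 112 = -107$)
$d{\left(g \right)} = -93$ ($d{\left(g \right)} = -107 - -14 = -107 + 14 = -93$)
$J{\left(-428 \right)} + d{\left(-524 \right)} = -428 - 93 = -521$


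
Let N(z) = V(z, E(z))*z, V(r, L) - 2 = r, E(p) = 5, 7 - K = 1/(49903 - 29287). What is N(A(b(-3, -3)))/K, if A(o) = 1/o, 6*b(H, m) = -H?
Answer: 164928/144311 ≈ 1.1429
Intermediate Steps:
b(H, m) = -H/6 (b(H, m) = (-H)/6 = -H/6)
K = 144311/20616 (K = 7 - 1/(49903 - 29287) = 7 - 1/20616 = 144311/20616 ≈ 7.0000)
V(r, L) = 2 + r
N(z) = z*(2 + z) (N(z) = (2 + z)*z = z*(2 + z))
N(A(b(-3, -3)))/K = ((2 + 1/(-1/6*(-3)))/((-1/6*(-3))))/(144311/20616) = ((2 + 1/(1/2))/(1/2))*(20616/144311) = (2*(2 + 2))*(20616/144311) = (2*4)*(20616/144311) = 8*(20616/144311) = 164928/144311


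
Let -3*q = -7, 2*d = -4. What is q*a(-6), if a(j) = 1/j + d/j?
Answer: 7/18 ≈ 0.38889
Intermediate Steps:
d = -2 (d = (½)*(-4) = -2)
q = 7/3 (q = -⅓*(-7) = 7/3 ≈ 2.3333)
a(j) = -1/j (a(j) = 1/j - 2/j = -1/j)
q*a(-6) = 7*(-1/(-6))/3 = 7*(-1*(-⅙))/3 = (7/3)*(⅙) = 7/18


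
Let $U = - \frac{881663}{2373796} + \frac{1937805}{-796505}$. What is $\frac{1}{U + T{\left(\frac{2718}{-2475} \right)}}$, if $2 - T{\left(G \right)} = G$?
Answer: $\frac{103990721063900}{30561010252067} \approx 3.4027$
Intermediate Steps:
$U = - \frac{1060440549119}{378148076596}$ ($U = \left(-881663\right) \frac{1}{2373796} + 1937805 \left(- \frac{1}{796505}\right) = - \frac{881663}{2373796} - \frac{387561}{159301} = - \frac{1060440549119}{378148076596} \approx -2.8043$)
$T{\left(G \right)} = 2 - G$
$\frac{1}{U + T{\left(\frac{2718}{-2475} \right)}} = \frac{1}{- \frac{1060440549119}{378148076596} + \left(2 - \frac{2718}{-2475}\right)} = \frac{1}{- \frac{1060440549119}{378148076596} + \left(2 - 2718 \left(- \frac{1}{2475}\right)\right)} = \frac{1}{- \frac{1060440549119}{378148076596} + \left(2 - - \frac{302}{275}\right)} = \frac{1}{- \frac{1060440549119}{378148076596} + \left(2 + \frac{302}{275}\right)} = \frac{1}{- \frac{1060440549119}{378148076596} + \frac{852}{275}} = \frac{1}{\frac{30561010252067}{103990721063900}} = \frac{103990721063900}{30561010252067}$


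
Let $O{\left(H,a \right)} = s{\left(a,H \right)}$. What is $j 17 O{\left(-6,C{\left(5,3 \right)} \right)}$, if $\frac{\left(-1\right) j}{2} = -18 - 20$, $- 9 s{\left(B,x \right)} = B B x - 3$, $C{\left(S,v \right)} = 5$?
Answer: $21964$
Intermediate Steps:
$s{\left(B,x \right)} = \frac{1}{3} - \frac{x B^{2}}{9}$ ($s{\left(B,x \right)} = - \frac{B B x - 3}{9} = - \frac{B^{2} x - 3}{9} = - \frac{x B^{2} - 3}{9} = - \frac{-3 + x B^{2}}{9} = \frac{1}{3} - \frac{x B^{2}}{9}$)
$O{\left(H,a \right)} = \frac{1}{3} - \frac{H a^{2}}{9}$
$j = 76$ ($j = - 2 \left(-18 - 20\right) = \left(-2\right) \left(-38\right) = 76$)
$j 17 O{\left(-6,C{\left(5,3 \right)} \right)} = 76 \cdot 17 \left(\frac{1}{3} - - \frac{2 \cdot 5^{2}}{3}\right) = 1292 \left(\frac{1}{3} - \left(- \frac{2}{3}\right) 25\right) = 1292 \left(\frac{1}{3} + \frac{50}{3}\right) = 1292 \cdot 17 = 21964$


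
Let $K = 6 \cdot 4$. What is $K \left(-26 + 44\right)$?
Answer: $432$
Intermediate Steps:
$K = 24$
$K \left(-26 + 44\right) = 24 \left(-26 + 44\right) = 24 \cdot 18 = 432$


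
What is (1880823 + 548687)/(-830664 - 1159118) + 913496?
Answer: 908827734181/994891 ≈ 9.1350e+5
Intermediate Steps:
(1880823 + 548687)/(-830664 - 1159118) + 913496 = 2429510/(-1989782) + 913496 = 2429510*(-1/1989782) + 913496 = -1214755/994891 + 913496 = 908827734181/994891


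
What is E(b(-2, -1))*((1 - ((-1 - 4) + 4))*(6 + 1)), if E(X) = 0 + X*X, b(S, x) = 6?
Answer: 504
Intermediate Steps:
E(X) = X² (E(X) = 0 + X² = X²)
E(b(-2, -1))*((1 - ((-1 - 4) + 4))*(6 + 1)) = 6²*((1 - ((-1 - 4) + 4))*(6 + 1)) = 36*((1 - (-5 + 4))*7) = 36*((1 - 1*(-1))*7) = 36*((1 + 1)*7) = 36*(2*7) = 36*14 = 504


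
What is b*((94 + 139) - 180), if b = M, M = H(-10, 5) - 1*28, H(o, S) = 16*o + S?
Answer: -9699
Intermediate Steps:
H(o, S) = S + 16*o
M = -183 (M = (5 + 16*(-10)) - 1*28 = (5 - 160) - 28 = -155 - 28 = -183)
b = -183
b*((94 + 139) - 180) = -183*((94 + 139) - 180) = -183*(233 - 180) = -183*53 = -9699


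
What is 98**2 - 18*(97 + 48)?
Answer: 6994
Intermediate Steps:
98**2 - 18*(97 + 48) = 9604 - 18*145 = 9604 - 1*2610 = 9604 - 2610 = 6994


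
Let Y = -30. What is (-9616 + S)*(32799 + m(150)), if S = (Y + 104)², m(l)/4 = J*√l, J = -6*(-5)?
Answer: -135787860 - 2484000*√6 ≈ -1.4187e+8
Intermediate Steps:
J = 30
m(l) = 120*√l (m(l) = 4*(30*√l) = 120*√l)
S = 5476 (S = (-30 + 104)² = 74² = 5476)
(-9616 + S)*(32799 + m(150)) = (-9616 + 5476)*(32799 + 120*√150) = -4140*(32799 + 120*(5*√6)) = -4140*(32799 + 600*√6) = -135787860 - 2484000*√6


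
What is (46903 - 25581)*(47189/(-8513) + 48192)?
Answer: 8746525487854/8513 ≈ 1.0274e+9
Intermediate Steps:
(46903 - 25581)*(47189/(-8513) + 48192) = 21322*(47189*(-1/8513) + 48192) = 21322*(-47189/8513 + 48192) = 21322*(410211307/8513) = 8746525487854/8513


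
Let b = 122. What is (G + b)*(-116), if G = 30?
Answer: -17632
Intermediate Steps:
(G + b)*(-116) = (30 + 122)*(-116) = 152*(-116) = -17632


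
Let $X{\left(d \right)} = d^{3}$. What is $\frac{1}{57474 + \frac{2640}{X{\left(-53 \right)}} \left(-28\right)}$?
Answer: $\frac{148877}{8556630618} \approx 1.7399 \cdot 10^{-5}$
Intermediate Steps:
$\frac{1}{57474 + \frac{2640}{X{\left(-53 \right)}} \left(-28\right)} = \frac{1}{57474 + \frac{2640}{\left(-53\right)^{3}} \left(-28\right)} = \frac{1}{57474 + \frac{2640}{-148877} \left(-28\right)} = \frac{1}{57474 + 2640 \left(- \frac{1}{148877}\right) \left(-28\right)} = \frac{1}{57474 - - \frac{73920}{148877}} = \frac{1}{57474 + \frac{73920}{148877}} = \frac{1}{\frac{8556630618}{148877}} = \frac{148877}{8556630618}$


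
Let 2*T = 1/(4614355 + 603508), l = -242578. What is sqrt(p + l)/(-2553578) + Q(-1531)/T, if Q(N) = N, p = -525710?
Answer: -15977096506 - 2*I*sqrt(48018)/1276789 ≈ -1.5977e+10 - 0.00034325*I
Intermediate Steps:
T = 1/10435726 (T = 1/(2*(4614355 + 603508)) = (1/2)/5217863 = (1/2)*(1/5217863) = 1/10435726 ≈ 9.5825e-8)
sqrt(p + l)/(-2553578) + Q(-1531)/T = sqrt(-525710 - 242578)/(-2553578) - 1531/1/10435726 = sqrt(-768288)*(-1/2553578) - 1531*10435726 = (4*I*sqrt(48018))*(-1/2553578) - 15977096506 = -2*I*sqrt(48018)/1276789 - 15977096506 = -15977096506 - 2*I*sqrt(48018)/1276789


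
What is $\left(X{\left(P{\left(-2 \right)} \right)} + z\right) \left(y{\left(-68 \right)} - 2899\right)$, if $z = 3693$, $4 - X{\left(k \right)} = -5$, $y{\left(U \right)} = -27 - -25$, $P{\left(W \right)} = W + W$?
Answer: $-10739502$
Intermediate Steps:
$P{\left(W \right)} = 2 W$
$y{\left(U \right)} = -2$ ($y{\left(U \right)} = -27 + 25 = -2$)
$X{\left(k \right)} = 9$ ($X{\left(k \right)} = 4 - -5 = 4 + 5 = 9$)
$\left(X{\left(P{\left(-2 \right)} \right)} + z\right) \left(y{\left(-68 \right)} - 2899\right) = \left(9 + 3693\right) \left(-2 - 2899\right) = 3702 \left(-2901\right) = -10739502$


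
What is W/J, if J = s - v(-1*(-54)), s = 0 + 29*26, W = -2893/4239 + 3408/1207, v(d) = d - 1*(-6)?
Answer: 154291/50011722 ≈ 0.0030851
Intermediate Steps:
v(d) = 6 + d (v(d) = d + 6 = 6 + d)
W = 154291/72063 (W = -2893*1/4239 + 3408*(1/1207) = -2893/4239 + 48/17 = 154291/72063 ≈ 2.1411)
s = 754 (s = 0 + 754 = 754)
J = 694 (J = 754 - (6 - 1*(-54)) = 754 - (6 + 54) = 754 - 1*60 = 754 - 60 = 694)
W/J = (154291/72063)/694 = (154291/72063)*(1/694) = 154291/50011722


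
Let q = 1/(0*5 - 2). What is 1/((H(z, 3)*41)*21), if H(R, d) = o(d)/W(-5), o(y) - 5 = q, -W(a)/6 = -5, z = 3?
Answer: 20/2583 ≈ 0.0077429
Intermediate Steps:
W(a) = 30 (W(a) = -6*(-5) = 30)
q = -1/2 (q = 1/(0 - 2) = 1/(-2) = -1/2 ≈ -0.50000)
o(y) = 9/2 (o(y) = 5 - 1/2 = 9/2)
H(R, d) = 3/20 (H(R, d) = (9/2)/30 = (9/2)*(1/30) = 3/20)
1/((H(z, 3)*41)*21) = 1/(((3/20)*41)*21) = 1/((123/20)*21) = 1/(2583/20) = 20/2583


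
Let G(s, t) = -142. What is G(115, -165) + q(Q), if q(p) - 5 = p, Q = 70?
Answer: -67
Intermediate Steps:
q(p) = 5 + p
G(115, -165) + q(Q) = -142 + (5 + 70) = -142 + 75 = -67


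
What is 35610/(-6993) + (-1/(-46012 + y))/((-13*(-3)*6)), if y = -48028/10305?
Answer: -146348122281565/28739467502928 ≈ -5.0922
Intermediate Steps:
y = -48028/10305 (y = -48028*1/10305 = -48028/10305 ≈ -4.6607)
35610/(-6993) + (-1/(-46012 + y))/((-13*(-3)*6)) = 35610/(-6993) + (-1/(-46012 - 48028/10305))/((-13*(-3)*6)) = 35610*(-1/6993) + (-1/(-474201688/10305))/((39*6)) = -11870/2331 - 1*(-10305/474201688)/234 = -11870/2331 + (10305/474201688)*(1/234) = -11870/2331 + 1145/12329243888 = -146348122281565/28739467502928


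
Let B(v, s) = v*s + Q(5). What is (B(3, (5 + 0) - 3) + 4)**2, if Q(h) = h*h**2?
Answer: 18225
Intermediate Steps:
Q(h) = h**3
B(v, s) = 125 + s*v (B(v, s) = v*s + 5**3 = s*v + 125 = 125 + s*v)
(B(3, (5 + 0) - 3) + 4)**2 = ((125 + ((5 + 0) - 3)*3) + 4)**2 = ((125 + (5 - 3)*3) + 4)**2 = ((125 + 2*3) + 4)**2 = ((125 + 6) + 4)**2 = (131 + 4)**2 = 135**2 = 18225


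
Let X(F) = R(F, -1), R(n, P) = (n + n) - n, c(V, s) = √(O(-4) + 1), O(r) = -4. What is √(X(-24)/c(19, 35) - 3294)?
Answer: √(-3294 + 8*I*√3) ≈ 0.1207 + 57.393*I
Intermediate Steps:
c(V, s) = I*√3 (c(V, s) = √(-4 + 1) = √(-3) = I*√3)
R(n, P) = n (R(n, P) = 2*n - n = n)
X(F) = F
√(X(-24)/c(19, 35) - 3294) = √(-24*(-I*√3/3) - 3294) = √(-(-8)*I*√3 - 3294) = √(8*I*√3 - 3294) = √(-3294 + 8*I*√3)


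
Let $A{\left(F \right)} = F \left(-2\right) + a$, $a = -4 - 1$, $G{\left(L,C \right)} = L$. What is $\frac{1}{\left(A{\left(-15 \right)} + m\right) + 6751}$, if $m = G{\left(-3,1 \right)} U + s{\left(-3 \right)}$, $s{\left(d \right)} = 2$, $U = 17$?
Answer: $\frac{1}{6727} \approx 0.00014865$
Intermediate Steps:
$a = -5$ ($a = -4 - 1 = -5$)
$A{\left(F \right)} = -5 - 2 F$ ($A{\left(F \right)} = F \left(-2\right) - 5 = - 2 F - 5 = -5 - 2 F$)
$m = -49$ ($m = \left(-3\right) 17 + 2 = -51 + 2 = -49$)
$\frac{1}{\left(A{\left(-15 \right)} + m\right) + 6751} = \frac{1}{\left(\left(-5 - -30\right) - 49\right) + 6751} = \frac{1}{\left(\left(-5 + 30\right) - 49\right) + 6751} = \frac{1}{\left(25 - 49\right) + 6751} = \frac{1}{-24 + 6751} = \frac{1}{6727}$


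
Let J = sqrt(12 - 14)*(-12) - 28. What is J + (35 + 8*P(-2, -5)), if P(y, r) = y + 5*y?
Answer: -89 - 12*I*sqrt(2) ≈ -89.0 - 16.971*I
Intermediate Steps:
P(y, r) = 6*y
J = -28 - 12*I*sqrt(2) (J = sqrt(-2)*(-12) - 28 = (I*sqrt(2))*(-12) - 28 = -12*I*sqrt(2) - 28 = -28 - 12*I*sqrt(2) ≈ -28.0 - 16.971*I)
J + (35 + 8*P(-2, -5)) = (-28 - 12*I*sqrt(2)) + (35 + 8*(6*(-2))) = (-28 - 12*I*sqrt(2)) + (35 + 8*(-12)) = (-28 - 12*I*sqrt(2)) + (35 - 96) = (-28 - 12*I*sqrt(2)) - 61 = -89 - 12*I*sqrt(2)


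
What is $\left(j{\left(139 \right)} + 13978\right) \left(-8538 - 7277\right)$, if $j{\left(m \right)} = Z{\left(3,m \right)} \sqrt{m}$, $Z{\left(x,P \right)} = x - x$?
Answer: $-221062070$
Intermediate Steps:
$Z{\left(x,P \right)} = 0$
$j{\left(m \right)} = 0$ ($j{\left(m \right)} = 0 \sqrt{m} = 0$)
$\left(j{\left(139 \right)} + 13978\right) \left(-8538 - 7277\right) = \left(0 + 13978\right) \left(-8538 - 7277\right) = 13978 \left(-8538 + \left(-11909 + 4632\right)\right) = 13978 \left(-8538 - 7277\right) = 13978 \left(-15815\right) = -221062070$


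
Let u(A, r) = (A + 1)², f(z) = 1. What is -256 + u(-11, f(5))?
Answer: -156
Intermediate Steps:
u(A, r) = (1 + A)²
-256 + u(-11, f(5)) = -256 + (1 - 11)² = -256 + (-10)² = -256 + 100 = -156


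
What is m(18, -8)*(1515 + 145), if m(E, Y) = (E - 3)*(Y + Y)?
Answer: -398400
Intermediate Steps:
m(E, Y) = 2*Y*(-3 + E) (m(E, Y) = (-3 + E)*(2*Y) = 2*Y*(-3 + E))
m(18, -8)*(1515 + 145) = (2*(-8)*(-3 + 18))*(1515 + 145) = (2*(-8)*15)*1660 = -240*1660 = -398400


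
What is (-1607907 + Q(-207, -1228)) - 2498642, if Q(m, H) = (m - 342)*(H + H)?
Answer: -2758205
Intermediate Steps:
Q(m, H) = 2*H*(-342 + m) (Q(m, H) = (-342 + m)*(2*H) = 2*H*(-342 + m))
(-1607907 + Q(-207, -1228)) - 2498642 = (-1607907 + 2*(-1228)*(-342 - 207)) - 2498642 = (-1607907 + 2*(-1228)*(-549)) - 2498642 = (-1607907 + 1348344) - 2498642 = -259563 - 2498642 = -2758205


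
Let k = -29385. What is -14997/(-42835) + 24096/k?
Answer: -39431021/83913765 ≈ -0.46990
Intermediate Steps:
-14997/(-42835) + 24096/k = -14997/(-42835) + 24096/(-29385) = -14997*(-1/42835) + 24096*(-1/29385) = 14997/42835 - 8032/9795 = -39431021/83913765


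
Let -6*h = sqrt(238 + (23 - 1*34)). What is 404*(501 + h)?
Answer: 202404 - 202*sqrt(227)/3 ≈ 2.0139e+5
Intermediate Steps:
h = -sqrt(227)/6 (h = -sqrt(238 + (23 - 1*34))/6 = -sqrt(238 + (23 - 34))/6 = -sqrt(238 - 11)/6 = -sqrt(227)/6 ≈ -2.5111)
404*(501 + h) = 404*(501 - sqrt(227)/6) = 202404 - 202*sqrt(227)/3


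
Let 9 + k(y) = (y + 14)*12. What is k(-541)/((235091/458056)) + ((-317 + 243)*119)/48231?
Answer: -139913865973034/11338674021 ≈ -12340.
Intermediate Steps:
k(y) = 159 + 12*y (k(y) = -9 + (y + 14)*12 = -9 + (14 + y)*12 = -9 + (168 + 12*y) = 159 + 12*y)
k(-541)/((235091/458056)) + ((-317 + 243)*119)/48231 = (159 + 12*(-541))/((235091/458056)) + ((-317 + 243)*119)/48231 = (159 - 6492)/((235091*(1/458056))) - 74*119*(1/48231) = -6333/235091/458056 - 8806*1/48231 = -6333*458056/235091 - 8806/48231 = -2900868648/235091 - 8806/48231 = -139913865973034/11338674021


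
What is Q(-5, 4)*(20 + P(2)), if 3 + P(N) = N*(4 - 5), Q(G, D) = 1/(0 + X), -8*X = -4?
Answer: 30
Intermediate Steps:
X = ½ (X = -⅛*(-4) = ½ ≈ 0.50000)
Q(G, D) = 2 (Q(G, D) = 1/(0 + ½) = 1/(½) = 2)
P(N) = -3 - N (P(N) = -3 + N*(4 - 5) = -3 + N*(-1) = -3 - N)
Q(-5, 4)*(20 + P(2)) = 2*(20 + (-3 - 1*2)) = 2*(20 + (-3 - 2)) = 2*(20 - 5) = 2*15 = 30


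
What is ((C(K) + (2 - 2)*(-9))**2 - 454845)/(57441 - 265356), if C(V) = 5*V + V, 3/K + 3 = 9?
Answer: 151612/69305 ≈ 2.1876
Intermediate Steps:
K = 1/2 (K = 3/(-3 + 9) = 3/6 = 3*(1/6) = 1/2 ≈ 0.50000)
C(V) = 6*V
((C(K) + (2 - 2)*(-9))**2 - 454845)/(57441 - 265356) = ((6*(1/2) + (2 - 2)*(-9))**2 - 454845)/(57441 - 265356) = ((3 + 0*(-9))**2 - 454845)/(-207915) = ((3 + 0)**2 - 454845)*(-1/207915) = (3**2 - 454845)*(-1/207915) = (9 - 454845)*(-1/207915) = -454836*(-1/207915) = 151612/69305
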